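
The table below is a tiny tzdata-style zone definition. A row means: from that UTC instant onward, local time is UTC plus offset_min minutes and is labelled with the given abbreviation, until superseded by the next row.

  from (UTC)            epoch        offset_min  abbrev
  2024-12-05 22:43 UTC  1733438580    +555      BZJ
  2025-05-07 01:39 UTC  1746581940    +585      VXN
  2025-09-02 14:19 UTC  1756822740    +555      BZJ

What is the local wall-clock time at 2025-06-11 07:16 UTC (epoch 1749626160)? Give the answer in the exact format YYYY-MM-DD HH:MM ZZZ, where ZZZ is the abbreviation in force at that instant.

Query: 2025-06-11 07:16 UTC
Rule 2/3 (VXN, +09:45): 2025-05-07 01:39 UTC ≤ query < 2025-09-02 14:19 UTC
7·60 + 16 + 585 = 1021 min
1021 = 0·1440 + 1021; 1021 = 17·60 + 1 → 17:01, same day
→ 2025-06-11 17:01 VXN

2025-06-11 17:01 VXN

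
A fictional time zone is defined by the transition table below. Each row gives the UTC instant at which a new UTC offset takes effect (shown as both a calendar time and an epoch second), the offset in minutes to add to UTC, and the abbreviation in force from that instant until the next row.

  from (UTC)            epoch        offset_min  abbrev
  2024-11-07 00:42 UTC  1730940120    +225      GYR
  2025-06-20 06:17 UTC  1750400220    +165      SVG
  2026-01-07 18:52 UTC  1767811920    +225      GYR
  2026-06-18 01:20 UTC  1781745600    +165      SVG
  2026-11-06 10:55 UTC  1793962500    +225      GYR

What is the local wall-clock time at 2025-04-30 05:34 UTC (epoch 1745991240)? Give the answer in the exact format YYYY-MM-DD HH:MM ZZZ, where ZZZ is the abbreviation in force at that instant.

Query: 2025-04-30 05:34 UTC
Rule 1/5 (GYR, +03:45): 2024-11-07 00:42 UTC ≤ query < 2025-06-20 06:17 UTC
5·60 + 34 + 225 = 559 min
559 = 0·1440 + 559; 559 = 9·60 + 19 → 09:19, same day
→ 2025-04-30 09:19 GYR

2025-04-30 09:19 GYR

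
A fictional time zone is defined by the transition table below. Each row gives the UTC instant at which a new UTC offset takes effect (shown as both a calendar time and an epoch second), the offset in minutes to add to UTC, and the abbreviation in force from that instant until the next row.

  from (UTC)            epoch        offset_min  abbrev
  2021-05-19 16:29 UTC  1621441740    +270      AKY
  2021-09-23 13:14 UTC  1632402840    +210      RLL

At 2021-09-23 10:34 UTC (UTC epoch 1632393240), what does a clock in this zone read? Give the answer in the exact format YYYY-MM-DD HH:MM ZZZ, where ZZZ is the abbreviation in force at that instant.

Query: 2021-09-23 10:34 UTC
Rule 1/2 (AKY, +04:30): 2021-05-19 16:29 UTC ≤ query < 2021-09-23 13:14 UTC
10·60 + 34 + 270 = 904 min
904 = 0·1440 + 904; 904 = 15·60 + 4 → 15:04, same day
→ 2021-09-23 15:04 AKY

2021-09-23 15:04 AKY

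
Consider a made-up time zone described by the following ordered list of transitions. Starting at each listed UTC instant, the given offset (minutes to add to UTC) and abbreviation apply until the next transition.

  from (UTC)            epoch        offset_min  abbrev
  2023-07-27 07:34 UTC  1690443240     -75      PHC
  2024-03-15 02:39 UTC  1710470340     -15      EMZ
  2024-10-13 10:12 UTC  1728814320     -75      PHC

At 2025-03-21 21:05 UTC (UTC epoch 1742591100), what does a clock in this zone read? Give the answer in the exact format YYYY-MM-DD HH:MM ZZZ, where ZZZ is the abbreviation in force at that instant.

Query: 2025-03-21 21:05 UTC
Rule 3/3 (PHC, -01:15): 2024-10-13 10:12 UTC ≤ query < +∞
21·60 + 5 - 75 = 1190 min
1190 = 0·1440 + 1190; 1190 = 19·60 + 50 → 19:50, same day
→ 2025-03-21 19:50 PHC

2025-03-21 19:50 PHC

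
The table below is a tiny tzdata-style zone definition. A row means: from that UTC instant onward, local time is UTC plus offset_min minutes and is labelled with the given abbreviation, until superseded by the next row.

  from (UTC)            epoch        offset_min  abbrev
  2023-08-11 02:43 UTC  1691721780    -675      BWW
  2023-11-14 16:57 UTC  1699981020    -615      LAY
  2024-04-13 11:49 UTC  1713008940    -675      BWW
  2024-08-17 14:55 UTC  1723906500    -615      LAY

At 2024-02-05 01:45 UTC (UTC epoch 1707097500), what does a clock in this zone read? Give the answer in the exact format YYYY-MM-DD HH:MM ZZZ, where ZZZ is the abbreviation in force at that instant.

Query: 2024-02-05 01:45 UTC
Rule 2/4 (LAY, -10:15): 2023-11-14 16:57 UTC ≤ query < 2024-04-13 11:49 UTC
1·60 + 45 - 615 = -510 min
-510 = -1·1440 + 930; 930 = 15·60 + 30 → 15:30, 2024-02-05 - 1 day = 2024-02-04
→ 2024-02-04 15:30 LAY

2024-02-04 15:30 LAY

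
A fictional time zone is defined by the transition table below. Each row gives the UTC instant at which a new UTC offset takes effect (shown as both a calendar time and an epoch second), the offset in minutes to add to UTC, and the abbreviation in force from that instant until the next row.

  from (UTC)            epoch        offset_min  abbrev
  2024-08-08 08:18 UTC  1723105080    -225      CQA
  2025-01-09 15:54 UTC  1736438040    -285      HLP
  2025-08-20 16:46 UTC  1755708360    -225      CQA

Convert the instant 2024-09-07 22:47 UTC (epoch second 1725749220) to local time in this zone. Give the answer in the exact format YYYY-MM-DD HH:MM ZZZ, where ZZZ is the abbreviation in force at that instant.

2024-09-07 19:02 CQA

Query: 2024-09-07 22:47 UTC
Rule 1/3 (CQA, -03:45): 2024-08-08 08:18 UTC ≤ query < 2025-01-09 15:54 UTC
22·60 + 47 - 225 = 1142 min
1142 = 0·1440 + 1142; 1142 = 19·60 + 2 → 19:02, same day
→ 2024-09-07 19:02 CQA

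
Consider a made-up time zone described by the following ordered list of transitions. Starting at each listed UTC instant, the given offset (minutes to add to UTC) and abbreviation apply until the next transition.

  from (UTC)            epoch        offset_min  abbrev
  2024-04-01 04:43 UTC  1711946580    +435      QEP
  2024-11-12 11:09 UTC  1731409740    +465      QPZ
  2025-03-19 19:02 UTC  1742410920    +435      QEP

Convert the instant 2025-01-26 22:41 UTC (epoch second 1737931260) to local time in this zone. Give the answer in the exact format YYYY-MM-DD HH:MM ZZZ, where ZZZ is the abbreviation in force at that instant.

Query: 2025-01-26 22:41 UTC
Rule 2/3 (QPZ, +07:45): 2024-11-12 11:09 UTC ≤ query < 2025-03-19 19:02 UTC
22·60 + 41 + 465 = 1826 min
1826 = 1·1440 + 386; 386 = 6·60 + 26 → 06:26, 2025-01-26 + 1 day = 2025-01-27
→ 2025-01-27 06:26 QPZ

2025-01-27 06:26 QPZ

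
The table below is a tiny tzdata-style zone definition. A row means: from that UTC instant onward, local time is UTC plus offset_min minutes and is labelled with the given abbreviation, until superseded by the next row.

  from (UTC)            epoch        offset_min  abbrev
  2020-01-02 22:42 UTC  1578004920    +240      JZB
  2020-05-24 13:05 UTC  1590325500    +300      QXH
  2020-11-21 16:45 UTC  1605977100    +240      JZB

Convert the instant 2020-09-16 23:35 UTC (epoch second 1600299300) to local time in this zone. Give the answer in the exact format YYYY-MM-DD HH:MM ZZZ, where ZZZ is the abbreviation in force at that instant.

Query: 2020-09-16 23:35 UTC
Rule 2/3 (QXH, +05:00): 2020-05-24 13:05 UTC ≤ query < 2020-11-21 16:45 UTC
23·60 + 35 + 300 = 1715 min
1715 = 1·1440 + 275; 275 = 4·60 + 35 → 04:35, 2020-09-16 + 1 day = 2020-09-17
→ 2020-09-17 04:35 QXH

2020-09-17 04:35 QXH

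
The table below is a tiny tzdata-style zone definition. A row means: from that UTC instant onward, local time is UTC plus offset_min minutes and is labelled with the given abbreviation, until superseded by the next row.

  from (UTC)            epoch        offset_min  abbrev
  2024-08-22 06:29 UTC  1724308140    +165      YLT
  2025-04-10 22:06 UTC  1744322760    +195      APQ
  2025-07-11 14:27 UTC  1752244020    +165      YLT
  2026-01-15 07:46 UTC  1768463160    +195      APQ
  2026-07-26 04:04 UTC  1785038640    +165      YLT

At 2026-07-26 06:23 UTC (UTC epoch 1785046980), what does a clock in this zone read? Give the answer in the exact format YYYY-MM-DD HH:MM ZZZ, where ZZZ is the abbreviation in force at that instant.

2026-07-26 09:08 YLT

Query: 2026-07-26 06:23 UTC
Rule 5/5 (YLT, +02:45): 2026-07-26 04:04 UTC ≤ query < +∞
6·60 + 23 + 165 = 548 min
548 = 0·1440 + 548; 548 = 9·60 + 8 → 09:08, same day
→ 2026-07-26 09:08 YLT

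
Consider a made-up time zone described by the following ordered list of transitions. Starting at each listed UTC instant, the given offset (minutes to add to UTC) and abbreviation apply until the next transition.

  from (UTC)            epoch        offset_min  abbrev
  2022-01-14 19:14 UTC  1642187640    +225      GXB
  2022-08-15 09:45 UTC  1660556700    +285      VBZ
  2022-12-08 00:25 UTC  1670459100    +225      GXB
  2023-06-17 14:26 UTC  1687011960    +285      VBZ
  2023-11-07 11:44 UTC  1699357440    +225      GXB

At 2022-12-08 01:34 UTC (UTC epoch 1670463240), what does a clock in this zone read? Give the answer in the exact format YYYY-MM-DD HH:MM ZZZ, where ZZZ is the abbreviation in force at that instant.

2022-12-08 05:19 GXB

Query: 2022-12-08 01:34 UTC
Rule 3/5 (GXB, +03:45): 2022-12-08 00:25 UTC ≤ query < 2023-06-17 14:26 UTC
1·60 + 34 + 225 = 319 min
319 = 0·1440 + 319; 319 = 5·60 + 19 → 05:19, same day
→ 2022-12-08 05:19 GXB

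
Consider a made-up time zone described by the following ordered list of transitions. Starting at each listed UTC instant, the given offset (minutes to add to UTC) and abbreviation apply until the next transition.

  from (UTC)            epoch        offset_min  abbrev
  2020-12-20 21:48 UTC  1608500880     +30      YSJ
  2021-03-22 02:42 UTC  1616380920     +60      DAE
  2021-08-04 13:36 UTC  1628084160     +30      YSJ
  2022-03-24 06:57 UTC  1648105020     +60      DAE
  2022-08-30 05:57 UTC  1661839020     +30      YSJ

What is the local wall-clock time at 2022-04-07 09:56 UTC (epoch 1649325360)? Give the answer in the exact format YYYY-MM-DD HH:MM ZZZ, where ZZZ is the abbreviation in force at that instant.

2022-04-07 10:56 DAE

Query: 2022-04-07 09:56 UTC
Rule 4/5 (DAE, +01:00): 2022-03-24 06:57 UTC ≤ query < 2022-08-30 05:57 UTC
9·60 + 56 + 60 = 656 min
656 = 0·1440 + 656; 656 = 10·60 + 56 → 10:56, same day
→ 2022-04-07 10:56 DAE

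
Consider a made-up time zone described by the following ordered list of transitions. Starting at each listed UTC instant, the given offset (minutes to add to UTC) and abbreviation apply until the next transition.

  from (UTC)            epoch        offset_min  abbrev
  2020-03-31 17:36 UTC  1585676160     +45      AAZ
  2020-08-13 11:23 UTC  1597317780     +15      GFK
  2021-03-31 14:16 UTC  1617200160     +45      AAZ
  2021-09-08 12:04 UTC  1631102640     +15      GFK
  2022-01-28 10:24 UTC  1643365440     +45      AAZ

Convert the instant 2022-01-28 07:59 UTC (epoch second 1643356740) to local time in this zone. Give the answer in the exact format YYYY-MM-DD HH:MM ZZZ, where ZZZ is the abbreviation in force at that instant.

Query: 2022-01-28 07:59 UTC
Rule 4/5 (GFK, +00:15): 2021-09-08 12:04 UTC ≤ query < 2022-01-28 10:24 UTC
7·60 + 59 + 15 = 494 min
494 = 0·1440 + 494; 494 = 8·60 + 14 → 08:14, same day
→ 2022-01-28 08:14 GFK

2022-01-28 08:14 GFK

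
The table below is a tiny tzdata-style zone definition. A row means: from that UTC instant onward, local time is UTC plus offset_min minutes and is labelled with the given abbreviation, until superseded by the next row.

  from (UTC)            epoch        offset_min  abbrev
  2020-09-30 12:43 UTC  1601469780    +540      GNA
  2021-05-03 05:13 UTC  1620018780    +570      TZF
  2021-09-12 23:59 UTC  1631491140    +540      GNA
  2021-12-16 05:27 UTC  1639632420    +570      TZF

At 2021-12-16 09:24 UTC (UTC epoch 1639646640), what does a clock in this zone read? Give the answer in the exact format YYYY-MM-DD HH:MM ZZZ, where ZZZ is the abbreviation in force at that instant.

Query: 2021-12-16 09:24 UTC
Rule 4/4 (TZF, +09:30): 2021-12-16 05:27 UTC ≤ query < +∞
9·60 + 24 + 570 = 1134 min
1134 = 0·1440 + 1134; 1134 = 18·60 + 54 → 18:54, same day
→ 2021-12-16 18:54 TZF

2021-12-16 18:54 TZF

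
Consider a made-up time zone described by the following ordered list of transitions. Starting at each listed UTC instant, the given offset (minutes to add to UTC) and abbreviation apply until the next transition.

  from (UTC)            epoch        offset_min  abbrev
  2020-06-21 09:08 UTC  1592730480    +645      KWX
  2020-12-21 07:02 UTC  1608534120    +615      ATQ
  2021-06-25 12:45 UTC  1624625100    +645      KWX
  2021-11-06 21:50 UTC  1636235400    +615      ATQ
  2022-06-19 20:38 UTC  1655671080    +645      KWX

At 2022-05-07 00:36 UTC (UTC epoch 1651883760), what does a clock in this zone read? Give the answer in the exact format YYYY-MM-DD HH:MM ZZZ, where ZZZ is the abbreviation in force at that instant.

Query: 2022-05-07 00:36 UTC
Rule 4/5 (ATQ, +10:15): 2021-11-06 21:50 UTC ≤ query < 2022-06-19 20:38 UTC
0·60 + 36 + 615 = 651 min
651 = 0·1440 + 651; 651 = 10·60 + 51 → 10:51, same day
→ 2022-05-07 10:51 ATQ

2022-05-07 10:51 ATQ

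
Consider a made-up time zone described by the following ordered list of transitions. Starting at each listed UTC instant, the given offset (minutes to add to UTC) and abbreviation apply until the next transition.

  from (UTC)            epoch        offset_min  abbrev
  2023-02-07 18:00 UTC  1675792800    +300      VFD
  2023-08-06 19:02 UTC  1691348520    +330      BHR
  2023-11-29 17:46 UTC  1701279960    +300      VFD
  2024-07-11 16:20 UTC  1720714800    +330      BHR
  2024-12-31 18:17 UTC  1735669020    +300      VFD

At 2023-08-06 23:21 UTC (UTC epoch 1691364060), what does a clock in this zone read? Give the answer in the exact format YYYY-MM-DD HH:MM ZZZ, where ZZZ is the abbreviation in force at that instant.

2023-08-07 04:51 BHR

Query: 2023-08-06 23:21 UTC
Rule 2/5 (BHR, +05:30): 2023-08-06 19:02 UTC ≤ query < 2023-11-29 17:46 UTC
23·60 + 21 + 330 = 1731 min
1731 = 1·1440 + 291; 291 = 4·60 + 51 → 04:51, 2023-08-06 + 1 day = 2023-08-07
→ 2023-08-07 04:51 BHR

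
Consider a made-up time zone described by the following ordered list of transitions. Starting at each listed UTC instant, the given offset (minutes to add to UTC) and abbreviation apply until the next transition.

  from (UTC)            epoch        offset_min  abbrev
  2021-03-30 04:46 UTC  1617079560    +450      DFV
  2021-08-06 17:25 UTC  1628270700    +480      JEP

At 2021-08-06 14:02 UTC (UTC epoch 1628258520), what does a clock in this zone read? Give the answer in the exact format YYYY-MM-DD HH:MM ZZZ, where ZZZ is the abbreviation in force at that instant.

Query: 2021-08-06 14:02 UTC
Rule 1/2 (DFV, +07:30): 2021-03-30 04:46 UTC ≤ query < 2021-08-06 17:25 UTC
14·60 + 2 + 450 = 1292 min
1292 = 0·1440 + 1292; 1292 = 21·60 + 32 → 21:32, same day
→ 2021-08-06 21:32 DFV

2021-08-06 21:32 DFV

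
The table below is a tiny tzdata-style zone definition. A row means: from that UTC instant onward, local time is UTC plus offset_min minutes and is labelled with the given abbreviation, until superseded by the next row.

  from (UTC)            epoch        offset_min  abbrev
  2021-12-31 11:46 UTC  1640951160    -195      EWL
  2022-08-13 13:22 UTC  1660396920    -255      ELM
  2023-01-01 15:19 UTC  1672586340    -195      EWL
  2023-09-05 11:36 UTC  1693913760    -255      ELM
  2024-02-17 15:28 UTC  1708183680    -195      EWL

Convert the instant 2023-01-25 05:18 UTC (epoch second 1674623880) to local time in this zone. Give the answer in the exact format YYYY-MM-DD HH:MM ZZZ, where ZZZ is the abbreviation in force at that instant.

2023-01-25 02:03 EWL

Query: 2023-01-25 05:18 UTC
Rule 3/5 (EWL, -03:15): 2023-01-01 15:19 UTC ≤ query < 2023-09-05 11:36 UTC
5·60 + 18 - 195 = 123 min
123 = 0·1440 + 123; 123 = 2·60 + 3 → 02:03, same day
→ 2023-01-25 02:03 EWL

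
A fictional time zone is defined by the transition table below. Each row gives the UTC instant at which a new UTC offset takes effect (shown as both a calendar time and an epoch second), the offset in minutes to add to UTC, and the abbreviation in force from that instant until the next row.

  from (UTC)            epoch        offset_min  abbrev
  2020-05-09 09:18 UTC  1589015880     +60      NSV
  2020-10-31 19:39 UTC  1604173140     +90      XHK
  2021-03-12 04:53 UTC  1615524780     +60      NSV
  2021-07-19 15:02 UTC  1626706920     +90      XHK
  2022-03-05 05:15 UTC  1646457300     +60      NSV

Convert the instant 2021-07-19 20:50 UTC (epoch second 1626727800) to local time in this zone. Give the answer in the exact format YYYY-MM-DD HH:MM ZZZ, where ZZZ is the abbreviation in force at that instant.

Query: 2021-07-19 20:50 UTC
Rule 4/5 (XHK, +01:30): 2021-07-19 15:02 UTC ≤ query < 2022-03-05 05:15 UTC
20·60 + 50 + 90 = 1340 min
1340 = 0·1440 + 1340; 1340 = 22·60 + 20 → 22:20, same day
→ 2021-07-19 22:20 XHK

2021-07-19 22:20 XHK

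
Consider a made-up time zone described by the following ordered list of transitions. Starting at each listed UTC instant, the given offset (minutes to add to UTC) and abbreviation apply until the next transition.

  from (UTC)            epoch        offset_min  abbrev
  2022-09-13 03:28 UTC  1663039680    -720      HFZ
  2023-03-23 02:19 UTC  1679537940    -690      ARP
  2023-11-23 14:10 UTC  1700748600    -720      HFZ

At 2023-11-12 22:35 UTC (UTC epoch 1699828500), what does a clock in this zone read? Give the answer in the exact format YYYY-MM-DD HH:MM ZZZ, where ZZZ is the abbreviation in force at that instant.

2023-11-12 11:05 ARP

Query: 2023-11-12 22:35 UTC
Rule 2/3 (ARP, -11:30): 2023-03-23 02:19 UTC ≤ query < 2023-11-23 14:10 UTC
22·60 + 35 - 690 = 665 min
665 = 0·1440 + 665; 665 = 11·60 + 5 → 11:05, same day
→ 2023-11-12 11:05 ARP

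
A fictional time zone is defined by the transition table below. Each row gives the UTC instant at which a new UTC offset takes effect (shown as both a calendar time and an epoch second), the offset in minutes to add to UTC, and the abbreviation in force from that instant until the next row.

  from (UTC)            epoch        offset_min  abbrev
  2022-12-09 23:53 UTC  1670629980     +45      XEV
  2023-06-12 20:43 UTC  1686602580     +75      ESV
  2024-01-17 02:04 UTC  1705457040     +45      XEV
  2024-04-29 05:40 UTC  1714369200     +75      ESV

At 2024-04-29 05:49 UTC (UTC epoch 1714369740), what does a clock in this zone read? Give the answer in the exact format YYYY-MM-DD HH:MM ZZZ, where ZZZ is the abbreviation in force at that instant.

2024-04-29 07:04 ESV

Query: 2024-04-29 05:49 UTC
Rule 4/4 (ESV, +01:15): 2024-04-29 05:40 UTC ≤ query < +∞
5·60 + 49 + 75 = 424 min
424 = 0·1440 + 424; 424 = 7·60 + 4 → 07:04, same day
→ 2024-04-29 07:04 ESV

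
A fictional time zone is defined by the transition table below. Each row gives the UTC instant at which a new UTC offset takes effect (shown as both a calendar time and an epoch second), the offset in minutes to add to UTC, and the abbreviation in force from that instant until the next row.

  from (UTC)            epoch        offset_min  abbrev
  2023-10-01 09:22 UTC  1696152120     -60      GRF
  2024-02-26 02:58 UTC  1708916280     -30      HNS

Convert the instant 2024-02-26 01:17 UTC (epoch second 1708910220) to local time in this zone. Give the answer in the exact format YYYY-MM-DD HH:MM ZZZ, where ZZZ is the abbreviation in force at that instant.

Query: 2024-02-26 01:17 UTC
Rule 1/2 (GRF, -01:00): 2023-10-01 09:22 UTC ≤ query < 2024-02-26 02:58 UTC
1·60 + 17 - 60 = 17 min
17 = 0·1440 + 17; 17 = 0·60 + 17 → 00:17, same day
→ 2024-02-26 00:17 GRF

2024-02-26 00:17 GRF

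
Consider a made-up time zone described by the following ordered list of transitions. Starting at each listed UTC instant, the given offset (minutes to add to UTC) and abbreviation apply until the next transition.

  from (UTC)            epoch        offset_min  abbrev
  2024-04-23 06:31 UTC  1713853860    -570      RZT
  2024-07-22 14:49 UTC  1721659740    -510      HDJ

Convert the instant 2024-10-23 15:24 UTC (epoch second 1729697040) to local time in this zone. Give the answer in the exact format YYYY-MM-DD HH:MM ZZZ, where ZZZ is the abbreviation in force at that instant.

2024-10-23 06:54 HDJ

Query: 2024-10-23 15:24 UTC
Rule 2/2 (HDJ, -08:30): 2024-07-22 14:49 UTC ≤ query < +∞
15·60 + 24 - 510 = 414 min
414 = 0·1440 + 414; 414 = 6·60 + 54 → 06:54, same day
→ 2024-10-23 06:54 HDJ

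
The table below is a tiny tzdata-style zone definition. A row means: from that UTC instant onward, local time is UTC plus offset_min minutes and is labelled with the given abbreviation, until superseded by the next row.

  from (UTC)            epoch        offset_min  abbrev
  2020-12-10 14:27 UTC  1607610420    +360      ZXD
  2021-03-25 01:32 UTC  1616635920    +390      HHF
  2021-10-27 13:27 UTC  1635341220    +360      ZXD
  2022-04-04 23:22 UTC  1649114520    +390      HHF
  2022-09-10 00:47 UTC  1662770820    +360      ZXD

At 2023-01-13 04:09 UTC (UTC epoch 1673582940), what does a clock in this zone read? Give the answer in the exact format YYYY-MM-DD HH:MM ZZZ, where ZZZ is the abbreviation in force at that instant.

Query: 2023-01-13 04:09 UTC
Rule 5/5 (ZXD, +06:00): 2022-09-10 00:47 UTC ≤ query < +∞
4·60 + 9 + 360 = 609 min
609 = 0·1440 + 609; 609 = 10·60 + 9 → 10:09, same day
→ 2023-01-13 10:09 ZXD

2023-01-13 10:09 ZXD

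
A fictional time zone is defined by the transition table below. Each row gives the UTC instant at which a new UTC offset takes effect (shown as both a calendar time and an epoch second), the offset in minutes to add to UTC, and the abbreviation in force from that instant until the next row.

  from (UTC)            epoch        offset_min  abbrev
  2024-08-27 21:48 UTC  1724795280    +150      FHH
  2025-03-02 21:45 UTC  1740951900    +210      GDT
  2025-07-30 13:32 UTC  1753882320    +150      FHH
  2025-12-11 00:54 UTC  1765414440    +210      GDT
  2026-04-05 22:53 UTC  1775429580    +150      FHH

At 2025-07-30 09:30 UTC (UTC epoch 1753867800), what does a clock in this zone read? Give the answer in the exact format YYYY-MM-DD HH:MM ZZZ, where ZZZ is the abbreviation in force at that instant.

2025-07-30 13:00 GDT

Query: 2025-07-30 09:30 UTC
Rule 2/5 (GDT, +03:30): 2025-03-02 21:45 UTC ≤ query < 2025-07-30 13:32 UTC
9·60 + 30 + 210 = 780 min
780 = 0·1440 + 780; 780 = 13·60 + 0 → 13:00, same day
→ 2025-07-30 13:00 GDT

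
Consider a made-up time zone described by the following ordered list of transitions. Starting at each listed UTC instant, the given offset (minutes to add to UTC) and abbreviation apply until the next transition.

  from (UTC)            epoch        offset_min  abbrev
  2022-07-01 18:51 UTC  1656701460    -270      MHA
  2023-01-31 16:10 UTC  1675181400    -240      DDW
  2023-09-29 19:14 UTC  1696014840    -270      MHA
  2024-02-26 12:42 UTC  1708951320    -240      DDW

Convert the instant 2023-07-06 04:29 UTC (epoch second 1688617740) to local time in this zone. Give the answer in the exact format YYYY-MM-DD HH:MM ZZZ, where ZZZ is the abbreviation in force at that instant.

2023-07-06 00:29 DDW

Query: 2023-07-06 04:29 UTC
Rule 2/4 (DDW, -04:00): 2023-01-31 16:10 UTC ≤ query < 2023-09-29 19:14 UTC
4·60 + 29 - 240 = 29 min
29 = 0·1440 + 29; 29 = 0·60 + 29 → 00:29, same day
→ 2023-07-06 00:29 DDW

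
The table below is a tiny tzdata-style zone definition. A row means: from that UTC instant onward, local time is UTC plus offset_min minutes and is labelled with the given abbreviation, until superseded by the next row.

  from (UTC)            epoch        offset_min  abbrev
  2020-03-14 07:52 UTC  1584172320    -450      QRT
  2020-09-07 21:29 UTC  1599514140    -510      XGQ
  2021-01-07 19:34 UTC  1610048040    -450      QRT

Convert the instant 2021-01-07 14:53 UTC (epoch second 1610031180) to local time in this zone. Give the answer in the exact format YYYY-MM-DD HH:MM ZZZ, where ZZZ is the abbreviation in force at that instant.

Query: 2021-01-07 14:53 UTC
Rule 2/3 (XGQ, -08:30): 2020-09-07 21:29 UTC ≤ query < 2021-01-07 19:34 UTC
14·60 + 53 - 510 = 383 min
383 = 0·1440 + 383; 383 = 6·60 + 23 → 06:23, same day
→ 2021-01-07 06:23 XGQ

2021-01-07 06:23 XGQ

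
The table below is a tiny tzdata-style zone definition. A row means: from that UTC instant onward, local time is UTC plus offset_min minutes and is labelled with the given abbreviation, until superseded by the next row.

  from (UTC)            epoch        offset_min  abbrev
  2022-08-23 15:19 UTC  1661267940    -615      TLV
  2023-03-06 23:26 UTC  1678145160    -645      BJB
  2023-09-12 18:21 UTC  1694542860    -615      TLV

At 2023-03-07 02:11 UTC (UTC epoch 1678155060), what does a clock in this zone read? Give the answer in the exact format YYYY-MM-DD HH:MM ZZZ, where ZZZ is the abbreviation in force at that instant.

2023-03-06 15:26 BJB

Query: 2023-03-07 02:11 UTC
Rule 2/3 (BJB, -10:45): 2023-03-06 23:26 UTC ≤ query < 2023-09-12 18:21 UTC
2·60 + 11 - 645 = -514 min
-514 = -1·1440 + 926; 926 = 15·60 + 26 → 15:26, 2023-03-07 - 1 day = 2023-03-06
→ 2023-03-06 15:26 BJB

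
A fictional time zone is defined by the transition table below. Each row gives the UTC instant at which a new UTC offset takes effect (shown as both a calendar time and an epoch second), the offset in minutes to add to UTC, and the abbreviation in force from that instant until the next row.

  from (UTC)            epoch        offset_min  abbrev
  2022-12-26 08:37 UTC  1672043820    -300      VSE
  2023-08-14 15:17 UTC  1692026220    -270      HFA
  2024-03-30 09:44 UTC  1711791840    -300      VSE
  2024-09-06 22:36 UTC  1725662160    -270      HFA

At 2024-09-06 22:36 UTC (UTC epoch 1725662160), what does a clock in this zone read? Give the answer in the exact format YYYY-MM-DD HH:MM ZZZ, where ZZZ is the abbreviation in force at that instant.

Query: 2024-09-06 22:36 UTC
Rule 4/4 (HFA, -04:30): 2024-09-06 22:36 UTC ≤ query < +∞
22·60 + 36 - 270 = 1086 min
1086 = 0·1440 + 1086; 1086 = 18·60 + 6 → 18:06, same day
→ 2024-09-06 18:06 HFA

2024-09-06 18:06 HFA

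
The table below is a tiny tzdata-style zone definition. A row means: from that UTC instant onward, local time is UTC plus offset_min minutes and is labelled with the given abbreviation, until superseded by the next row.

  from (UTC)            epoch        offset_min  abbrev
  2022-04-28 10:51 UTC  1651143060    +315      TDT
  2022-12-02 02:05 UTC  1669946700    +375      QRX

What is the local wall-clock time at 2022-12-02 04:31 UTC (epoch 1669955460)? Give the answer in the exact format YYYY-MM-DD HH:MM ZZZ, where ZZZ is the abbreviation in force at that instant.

2022-12-02 10:46 QRX

Query: 2022-12-02 04:31 UTC
Rule 2/2 (QRX, +06:15): 2022-12-02 02:05 UTC ≤ query < +∞
4·60 + 31 + 375 = 646 min
646 = 0·1440 + 646; 646 = 10·60 + 46 → 10:46, same day
→ 2022-12-02 10:46 QRX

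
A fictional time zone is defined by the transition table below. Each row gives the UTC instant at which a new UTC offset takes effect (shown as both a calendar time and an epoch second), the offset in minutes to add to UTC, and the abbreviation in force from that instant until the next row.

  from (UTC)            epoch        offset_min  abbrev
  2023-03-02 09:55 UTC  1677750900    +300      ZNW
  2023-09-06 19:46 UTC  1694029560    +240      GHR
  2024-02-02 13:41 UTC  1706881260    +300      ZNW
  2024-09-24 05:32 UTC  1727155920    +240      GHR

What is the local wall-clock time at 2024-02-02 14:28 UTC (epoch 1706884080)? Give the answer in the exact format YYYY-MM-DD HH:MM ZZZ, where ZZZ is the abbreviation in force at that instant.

Query: 2024-02-02 14:28 UTC
Rule 3/4 (ZNW, +05:00): 2024-02-02 13:41 UTC ≤ query < 2024-09-24 05:32 UTC
14·60 + 28 + 300 = 1168 min
1168 = 0·1440 + 1168; 1168 = 19·60 + 28 → 19:28, same day
→ 2024-02-02 19:28 ZNW

2024-02-02 19:28 ZNW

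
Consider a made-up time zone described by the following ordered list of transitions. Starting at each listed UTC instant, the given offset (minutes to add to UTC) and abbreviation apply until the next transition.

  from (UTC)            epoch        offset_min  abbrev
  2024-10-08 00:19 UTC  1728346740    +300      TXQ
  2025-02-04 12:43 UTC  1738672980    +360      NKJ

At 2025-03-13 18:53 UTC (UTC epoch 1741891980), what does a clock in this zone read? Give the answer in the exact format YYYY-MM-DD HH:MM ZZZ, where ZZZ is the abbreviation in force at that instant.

2025-03-14 00:53 NKJ

Query: 2025-03-13 18:53 UTC
Rule 2/2 (NKJ, +06:00): 2025-02-04 12:43 UTC ≤ query < +∞
18·60 + 53 + 360 = 1493 min
1493 = 1·1440 + 53; 53 = 0·60 + 53 → 00:53, 2025-03-13 + 1 day = 2025-03-14
→ 2025-03-14 00:53 NKJ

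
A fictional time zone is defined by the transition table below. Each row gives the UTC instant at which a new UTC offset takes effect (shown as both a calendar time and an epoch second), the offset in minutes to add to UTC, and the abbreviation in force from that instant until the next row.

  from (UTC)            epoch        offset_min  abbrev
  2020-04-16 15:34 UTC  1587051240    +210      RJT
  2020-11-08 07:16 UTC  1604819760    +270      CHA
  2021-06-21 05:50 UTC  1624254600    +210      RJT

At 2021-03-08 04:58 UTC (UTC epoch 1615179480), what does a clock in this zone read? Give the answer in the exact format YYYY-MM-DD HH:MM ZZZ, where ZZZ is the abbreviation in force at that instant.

Query: 2021-03-08 04:58 UTC
Rule 2/3 (CHA, +04:30): 2020-11-08 07:16 UTC ≤ query < 2021-06-21 05:50 UTC
4·60 + 58 + 270 = 568 min
568 = 0·1440 + 568; 568 = 9·60 + 28 → 09:28, same day
→ 2021-03-08 09:28 CHA

2021-03-08 09:28 CHA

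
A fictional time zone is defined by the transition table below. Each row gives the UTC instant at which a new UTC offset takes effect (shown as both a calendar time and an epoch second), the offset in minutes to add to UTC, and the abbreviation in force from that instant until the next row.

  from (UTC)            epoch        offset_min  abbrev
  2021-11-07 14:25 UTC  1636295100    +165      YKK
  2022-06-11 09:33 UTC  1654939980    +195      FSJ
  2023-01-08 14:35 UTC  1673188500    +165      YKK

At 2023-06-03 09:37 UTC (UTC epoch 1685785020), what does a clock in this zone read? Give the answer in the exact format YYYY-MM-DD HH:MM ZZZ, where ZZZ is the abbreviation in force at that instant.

Query: 2023-06-03 09:37 UTC
Rule 3/3 (YKK, +02:45): 2023-01-08 14:35 UTC ≤ query < +∞
9·60 + 37 + 165 = 742 min
742 = 0·1440 + 742; 742 = 12·60 + 22 → 12:22, same day
→ 2023-06-03 12:22 YKK

2023-06-03 12:22 YKK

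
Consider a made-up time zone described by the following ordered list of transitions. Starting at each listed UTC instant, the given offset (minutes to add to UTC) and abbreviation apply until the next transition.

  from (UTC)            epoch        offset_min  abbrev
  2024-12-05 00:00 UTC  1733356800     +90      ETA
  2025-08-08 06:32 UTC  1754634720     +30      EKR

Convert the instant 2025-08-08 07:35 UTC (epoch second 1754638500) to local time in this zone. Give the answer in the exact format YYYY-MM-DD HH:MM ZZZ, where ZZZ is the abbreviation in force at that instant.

Query: 2025-08-08 07:35 UTC
Rule 2/2 (EKR, +00:30): 2025-08-08 06:32 UTC ≤ query < +∞
7·60 + 35 + 30 = 485 min
485 = 0·1440 + 485; 485 = 8·60 + 5 → 08:05, same day
→ 2025-08-08 08:05 EKR

2025-08-08 08:05 EKR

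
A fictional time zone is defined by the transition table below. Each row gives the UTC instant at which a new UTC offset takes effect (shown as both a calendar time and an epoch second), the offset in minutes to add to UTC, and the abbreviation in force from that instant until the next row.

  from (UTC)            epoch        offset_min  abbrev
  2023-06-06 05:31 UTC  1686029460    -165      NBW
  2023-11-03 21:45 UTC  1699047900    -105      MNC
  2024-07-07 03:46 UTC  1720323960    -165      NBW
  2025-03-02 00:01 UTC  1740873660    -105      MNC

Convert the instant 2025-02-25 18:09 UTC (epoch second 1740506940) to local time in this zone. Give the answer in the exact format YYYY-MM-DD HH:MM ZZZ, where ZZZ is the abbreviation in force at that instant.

2025-02-25 15:24 NBW

Query: 2025-02-25 18:09 UTC
Rule 3/4 (NBW, -02:45): 2024-07-07 03:46 UTC ≤ query < 2025-03-02 00:01 UTC
18·60 + 9 - 165 = 924 min
924 = 0·1440 + 924; 924 = 15·60 + 24 → 15:24, same day
→ 2025-02-25 15:24 NBW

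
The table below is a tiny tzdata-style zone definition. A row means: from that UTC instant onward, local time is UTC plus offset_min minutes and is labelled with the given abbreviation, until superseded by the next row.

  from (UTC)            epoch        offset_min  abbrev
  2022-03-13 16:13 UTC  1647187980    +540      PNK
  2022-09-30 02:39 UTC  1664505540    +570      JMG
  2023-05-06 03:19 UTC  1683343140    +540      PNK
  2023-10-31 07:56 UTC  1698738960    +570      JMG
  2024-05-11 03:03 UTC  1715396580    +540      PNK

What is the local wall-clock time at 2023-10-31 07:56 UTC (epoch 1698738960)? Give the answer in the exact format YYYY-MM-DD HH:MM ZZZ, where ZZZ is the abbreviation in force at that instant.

Query: 2023-10-31 07:56 UTC
Rule 4/5 (JMG, +09:30): 2023-10-31 07:56 UTC ≤ query < 2024-05-11 03:03 UTC
7·60 + 56 + 570 = 1046 min
1046 = 0·1440 + 1046; 1046 = 17·60 + 26 → 17:26, same day
→ 2023-10-31 17:26 JMG

2023-10-31 17:26 JMG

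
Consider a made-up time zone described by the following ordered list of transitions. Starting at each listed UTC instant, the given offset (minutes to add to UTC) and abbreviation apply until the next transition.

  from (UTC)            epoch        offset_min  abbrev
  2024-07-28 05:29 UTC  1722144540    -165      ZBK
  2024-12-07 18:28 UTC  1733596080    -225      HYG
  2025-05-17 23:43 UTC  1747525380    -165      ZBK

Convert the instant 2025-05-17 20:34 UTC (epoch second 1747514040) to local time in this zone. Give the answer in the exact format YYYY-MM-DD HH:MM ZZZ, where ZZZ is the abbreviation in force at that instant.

Query: 2025-05-17 20:34 UTC
Rule 2/3 (HYG, -03:45): 2024-12-07 18:28 UTC ≤ query < 2025-05-17 23:43 UTC
20·60 + 34 - 225 = 1009 min
1009 = 0·1440 + 1009; 1009 = 16·60 + 49 → 16:49, same day
→ 2025-05-17 16:49 HYG

2025-05-17 16:49 HYG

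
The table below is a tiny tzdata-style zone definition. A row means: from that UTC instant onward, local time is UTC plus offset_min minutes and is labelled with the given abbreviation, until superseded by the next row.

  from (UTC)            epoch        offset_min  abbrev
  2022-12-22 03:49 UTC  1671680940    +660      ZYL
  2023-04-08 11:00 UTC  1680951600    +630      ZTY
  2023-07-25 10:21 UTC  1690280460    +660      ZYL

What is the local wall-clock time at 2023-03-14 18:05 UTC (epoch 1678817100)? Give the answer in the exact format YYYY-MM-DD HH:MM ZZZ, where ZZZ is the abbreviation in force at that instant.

2023-03-15 05:05 ZYL

Query: 2023-03-14 18:05 UTC
Rule 1/3 (ZYL, +11:00): 2022-12-22 03:49 UTC ≤ query < 2023-04-08 11:00 UTC
18·60 + 5 + 660 = 1745 min
1745 = 1·1440 + 305; 305 = 5·60 + 5 → 05:05, 2023-03-14 + 1 day = 2023-03-15
→ 2023-03-15 05:05 ZYL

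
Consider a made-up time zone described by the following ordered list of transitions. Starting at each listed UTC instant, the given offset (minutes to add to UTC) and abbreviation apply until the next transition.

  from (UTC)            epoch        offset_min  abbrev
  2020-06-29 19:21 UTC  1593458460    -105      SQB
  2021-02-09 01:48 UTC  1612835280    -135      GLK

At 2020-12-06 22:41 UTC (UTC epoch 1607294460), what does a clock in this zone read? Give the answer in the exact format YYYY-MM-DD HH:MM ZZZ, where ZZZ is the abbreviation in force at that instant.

Query: 2020-12-06 22:41 UTC
Rule 1/2 (SQB, -01:45): 2020-06-29 19:21 UTC ≤ query < 2021-02-09 01:48 UTC
22·60 + 41 - 105 = 1256 min
1256 = 0·1440 + 1256; 1256 = 20·60 + 56 → 20:56, same day
→ 2020-12-06 20:56 SQB

2020-12-06 20:56 SQB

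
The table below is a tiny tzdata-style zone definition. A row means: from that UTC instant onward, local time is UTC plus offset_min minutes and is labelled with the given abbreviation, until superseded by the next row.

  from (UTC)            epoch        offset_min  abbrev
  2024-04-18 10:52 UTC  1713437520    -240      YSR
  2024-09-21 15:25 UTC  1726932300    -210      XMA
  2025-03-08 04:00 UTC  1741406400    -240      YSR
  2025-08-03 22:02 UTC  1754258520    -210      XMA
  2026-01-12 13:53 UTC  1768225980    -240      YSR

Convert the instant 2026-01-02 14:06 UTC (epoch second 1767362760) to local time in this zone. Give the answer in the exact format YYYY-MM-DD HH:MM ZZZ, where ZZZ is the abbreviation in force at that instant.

Query: 2026-01-02 14:06 UTC
Rule 4/5 (XMA, -03:30): 2025-08-03 22:02 UTC ≤ query < 2026-01-12 13:53 UTC
14·60 + 6 - 210 = 636 min
636 = 0·1440 + 636; 636 = 10·60 + 36 → 10:36, same day
→ 2026-01-02 10:36 XMA

2026-01-02 10:36 XMA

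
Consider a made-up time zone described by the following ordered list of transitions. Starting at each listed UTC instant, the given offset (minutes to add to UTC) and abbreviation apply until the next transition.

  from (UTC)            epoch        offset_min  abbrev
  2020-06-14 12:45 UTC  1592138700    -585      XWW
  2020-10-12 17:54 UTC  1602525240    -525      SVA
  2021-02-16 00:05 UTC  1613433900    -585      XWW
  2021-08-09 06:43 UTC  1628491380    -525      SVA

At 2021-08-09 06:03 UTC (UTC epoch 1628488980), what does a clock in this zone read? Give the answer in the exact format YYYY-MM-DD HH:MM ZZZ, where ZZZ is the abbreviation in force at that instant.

Query: 2021-08-09 06:03 UTC
Rule 3/4 (XWW, -09:45): 2021-02-16 00:05 UTC ≤ query < 2021-08-09 06:43 UTC
6·60 + 3 - 585 = -222 min
-222 = -1·1440 + 1218; 1218 = 20·60 + 18 → 20:18, 2021-08-09 - 1 day = 2021-08-08
→ 2021-08-08 20:18 XWW

2021-08-08 20:18 XWW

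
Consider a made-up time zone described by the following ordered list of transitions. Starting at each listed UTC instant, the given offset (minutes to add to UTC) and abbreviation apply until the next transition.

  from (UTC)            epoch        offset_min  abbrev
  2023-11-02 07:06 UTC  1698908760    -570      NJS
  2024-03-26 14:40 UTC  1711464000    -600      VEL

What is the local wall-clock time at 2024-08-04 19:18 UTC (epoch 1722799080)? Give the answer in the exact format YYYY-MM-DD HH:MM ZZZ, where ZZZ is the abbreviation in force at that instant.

Query: 2024-08-04 19:18 UTC
Rule 2/2 (VEL, -10:00): 2024-03-26 14:40 UTC ≤ query < +∞
19·60 + 18 - 600 = 558 min
558 = 0·1440 + 558; 558 = 9·60 + 18 → 09:18, same day
→ 2024-08-04 09:18 VEL

2024-08-04 09:18 VEL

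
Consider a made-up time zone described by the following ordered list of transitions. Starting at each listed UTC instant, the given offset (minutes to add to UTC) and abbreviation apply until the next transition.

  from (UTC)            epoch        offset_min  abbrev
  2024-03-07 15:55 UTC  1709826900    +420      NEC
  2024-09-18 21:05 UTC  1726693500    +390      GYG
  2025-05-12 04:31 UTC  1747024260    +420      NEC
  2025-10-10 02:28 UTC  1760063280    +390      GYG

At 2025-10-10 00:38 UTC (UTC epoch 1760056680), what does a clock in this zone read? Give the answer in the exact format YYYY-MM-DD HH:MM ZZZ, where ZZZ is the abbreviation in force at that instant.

2025-10-10 07:38 NEC

Query: 2025-10-10 00:38 UTC
Rule 3/4 (NEC, +07:00): 2025-05-12 04:31 UTC ≤ query < 2025-10-10 02:28 UTC
0·60 + 38 + 420 = 458 min
458 = 0·1440 + 458; 458 = 7·60 + 38 → 07:38, same day
→ 2025-10-10 07:38 NEC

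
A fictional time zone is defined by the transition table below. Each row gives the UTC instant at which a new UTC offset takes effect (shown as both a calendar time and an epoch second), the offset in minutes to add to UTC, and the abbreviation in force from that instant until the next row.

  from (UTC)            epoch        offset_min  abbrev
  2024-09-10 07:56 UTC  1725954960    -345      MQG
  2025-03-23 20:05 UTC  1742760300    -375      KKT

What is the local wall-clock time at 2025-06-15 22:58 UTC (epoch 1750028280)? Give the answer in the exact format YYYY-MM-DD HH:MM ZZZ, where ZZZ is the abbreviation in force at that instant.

Query: 2025-06-15 22:58 UTC
Rule 2/2 (KKT, -06:15): 2025-03-23 20:05 UTC ≤ query < +∞
22·60 + 58 - 375 = 1003 min
1003 = 0·1440 + 1003; 1003 = 16·60 + 43 → 16:43, same day
→ 2025-06-15 16:43 KKT

2025-06-15 16:43 KKT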